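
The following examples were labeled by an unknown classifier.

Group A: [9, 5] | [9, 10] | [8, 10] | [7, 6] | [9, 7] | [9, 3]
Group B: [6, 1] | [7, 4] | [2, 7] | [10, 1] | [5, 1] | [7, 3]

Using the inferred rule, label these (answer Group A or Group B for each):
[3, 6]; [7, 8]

Group B, Group A

Rule: sum ≥ 12. This holds for each 'Group A' example and fails for each 'Group B' one.
[3, 6] → 3+6 = 9 → Group B. [7, 8] → 7+8 = 15 → Group A.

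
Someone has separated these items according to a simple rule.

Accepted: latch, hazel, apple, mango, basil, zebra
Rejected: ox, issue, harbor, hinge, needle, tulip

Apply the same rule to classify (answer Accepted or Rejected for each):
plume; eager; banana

The distinguishing property — odd length AND contains 'a' — holds for all the 'Accepted' cases and none of the 'Rejected' cases.
plume: length 5, no 'a' — does not satisfy this, so Rejected.
eager: length 5, has 'a' — passes, so Accepted.
banana: length 6, has 'a' — does not satisfy this, so Rejected.

Rejected, Accepted, Rejected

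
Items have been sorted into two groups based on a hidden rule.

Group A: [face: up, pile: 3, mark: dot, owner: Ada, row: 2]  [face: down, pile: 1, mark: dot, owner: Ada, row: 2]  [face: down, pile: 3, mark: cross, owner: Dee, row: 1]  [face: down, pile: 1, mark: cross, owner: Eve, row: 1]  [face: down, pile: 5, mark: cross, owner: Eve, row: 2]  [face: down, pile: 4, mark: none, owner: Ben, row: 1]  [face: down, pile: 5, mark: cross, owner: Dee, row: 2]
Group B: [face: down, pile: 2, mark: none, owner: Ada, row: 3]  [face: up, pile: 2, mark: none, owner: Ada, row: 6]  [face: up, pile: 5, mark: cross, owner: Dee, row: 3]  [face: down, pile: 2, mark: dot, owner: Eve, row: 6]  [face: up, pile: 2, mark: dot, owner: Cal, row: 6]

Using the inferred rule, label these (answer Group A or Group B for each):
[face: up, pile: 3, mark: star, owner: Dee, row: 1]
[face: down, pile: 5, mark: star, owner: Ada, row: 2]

The common property of the 'Group A' items is: row ≤ 2. No 'Group B' item has it.

Group A, Group A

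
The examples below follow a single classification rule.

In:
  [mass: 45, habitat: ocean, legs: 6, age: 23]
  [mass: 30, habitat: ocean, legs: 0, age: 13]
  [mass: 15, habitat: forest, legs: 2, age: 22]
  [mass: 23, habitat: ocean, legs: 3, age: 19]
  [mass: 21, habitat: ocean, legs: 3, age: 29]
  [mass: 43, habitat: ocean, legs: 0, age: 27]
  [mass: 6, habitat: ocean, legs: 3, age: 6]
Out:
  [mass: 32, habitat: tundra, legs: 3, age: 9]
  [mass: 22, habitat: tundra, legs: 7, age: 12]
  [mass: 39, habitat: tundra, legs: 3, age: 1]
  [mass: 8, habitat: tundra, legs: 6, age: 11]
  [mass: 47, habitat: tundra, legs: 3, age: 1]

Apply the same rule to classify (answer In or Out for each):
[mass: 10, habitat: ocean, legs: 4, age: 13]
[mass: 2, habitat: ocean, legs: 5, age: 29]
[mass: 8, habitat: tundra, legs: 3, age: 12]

In, In, Out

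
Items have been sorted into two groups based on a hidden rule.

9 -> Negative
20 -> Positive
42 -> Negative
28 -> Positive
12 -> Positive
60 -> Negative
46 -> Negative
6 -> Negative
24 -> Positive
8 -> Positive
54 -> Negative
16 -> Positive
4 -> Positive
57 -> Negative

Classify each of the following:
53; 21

Every 'Positive' example satisfies: multiple of 4 AND at most 28. None of the 'Negative' examples do.
53: Negative (53 = 4·13 + 1, 53 > 28). 21: Negative (21 = 4·5 + 1, 21 ≤ 28).

Negative, Negative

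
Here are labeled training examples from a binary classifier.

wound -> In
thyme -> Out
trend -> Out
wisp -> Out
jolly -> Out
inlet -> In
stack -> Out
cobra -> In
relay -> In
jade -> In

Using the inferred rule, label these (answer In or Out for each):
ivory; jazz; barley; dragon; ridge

The simplest hypothesis consistent with all the labels is: has ≥ 2 vowels.
ivory — 2 vowels, hence In.
jazz — 1 vowel, hence Out.
barley — 2 vowels, hence In.
dragon — 2 vowels, hence In.
ridge — 2 vowels, hence In.

In, Out, In, In, In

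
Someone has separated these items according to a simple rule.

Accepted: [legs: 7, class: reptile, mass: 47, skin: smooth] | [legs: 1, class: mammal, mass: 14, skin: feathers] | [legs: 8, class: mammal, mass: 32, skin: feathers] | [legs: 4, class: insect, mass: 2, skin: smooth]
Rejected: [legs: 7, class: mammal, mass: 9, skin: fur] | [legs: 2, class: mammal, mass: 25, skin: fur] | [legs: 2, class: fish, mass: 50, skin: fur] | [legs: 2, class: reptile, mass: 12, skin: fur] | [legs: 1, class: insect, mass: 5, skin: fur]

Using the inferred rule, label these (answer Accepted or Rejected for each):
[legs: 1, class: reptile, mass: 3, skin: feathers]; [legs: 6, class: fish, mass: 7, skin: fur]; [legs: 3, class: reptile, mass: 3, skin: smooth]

Accepted, Rejected, Accepted

One predicate separates the groups cleanly: skin is not fur.
[legs: 1, class: reptile, mass: 3, skin: feathers] — skin is feathers, hence Accepted.
[legs: 6, class: fish, mass: 7, skin: fur] — skin is fur, hence Rejected.
[legs: 3, class: reptile, mass: 3, skin: smooth] — skin is smooth, hence Accepted.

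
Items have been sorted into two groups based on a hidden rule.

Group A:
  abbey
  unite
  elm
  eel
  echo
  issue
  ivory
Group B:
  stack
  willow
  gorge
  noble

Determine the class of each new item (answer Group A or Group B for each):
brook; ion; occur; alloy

Rule: starts with a vowel. This holds for each 'Group A' example and fails for each 'Group B' one.
brook — starts with 'b', hence Group B. ion — starts with 'i', hence Group A. occur — starts with 'o', hence Group A. alloy — starts with 'a', hence Group A.

Group B, Group A, Group A, Group A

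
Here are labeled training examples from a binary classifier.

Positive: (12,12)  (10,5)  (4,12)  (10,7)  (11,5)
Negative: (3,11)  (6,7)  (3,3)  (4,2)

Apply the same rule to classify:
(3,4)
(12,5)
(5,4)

A rule that fits every label: sum ≥ 15 — true of each 'Positive' example, false of each 'Negative' one.

Negative, Positive, Negative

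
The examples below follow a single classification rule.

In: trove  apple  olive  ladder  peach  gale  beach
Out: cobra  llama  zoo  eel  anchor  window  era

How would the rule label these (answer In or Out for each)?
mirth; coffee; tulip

Out, In, Out

The distinguishing property — length ≥ 4 AND contains 'e' — holds for all the 'In' cases and none of the 'Out' cases.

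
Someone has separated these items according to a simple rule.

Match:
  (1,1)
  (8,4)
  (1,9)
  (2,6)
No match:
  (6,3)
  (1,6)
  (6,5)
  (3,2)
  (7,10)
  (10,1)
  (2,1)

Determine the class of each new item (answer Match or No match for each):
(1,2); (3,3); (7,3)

'Match' ⟺ sum is even.

No match, Match, Match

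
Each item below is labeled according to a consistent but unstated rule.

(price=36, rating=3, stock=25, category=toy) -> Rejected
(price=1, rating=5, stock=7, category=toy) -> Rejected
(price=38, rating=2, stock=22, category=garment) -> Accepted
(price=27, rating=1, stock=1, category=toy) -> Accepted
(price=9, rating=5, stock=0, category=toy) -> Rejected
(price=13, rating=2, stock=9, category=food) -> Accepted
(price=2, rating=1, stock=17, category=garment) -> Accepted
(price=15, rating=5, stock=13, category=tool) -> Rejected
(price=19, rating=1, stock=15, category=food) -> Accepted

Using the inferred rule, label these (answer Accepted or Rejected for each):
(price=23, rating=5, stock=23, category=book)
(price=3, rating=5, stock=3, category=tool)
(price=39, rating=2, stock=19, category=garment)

The pattern is that an item is 'Accepted' exactly when: rating ≤ 2.
(price=23, rating=5, stock=23, category=book) — rating = 5, hence Rejected. (price=3, rating=5, stock=3, category=tool) — rating = 5, hence Rejected. (price=39, rating=2, stock=19, category=garment) — rating = 2, hence Accepted.

Rejected, Rejected, Accepted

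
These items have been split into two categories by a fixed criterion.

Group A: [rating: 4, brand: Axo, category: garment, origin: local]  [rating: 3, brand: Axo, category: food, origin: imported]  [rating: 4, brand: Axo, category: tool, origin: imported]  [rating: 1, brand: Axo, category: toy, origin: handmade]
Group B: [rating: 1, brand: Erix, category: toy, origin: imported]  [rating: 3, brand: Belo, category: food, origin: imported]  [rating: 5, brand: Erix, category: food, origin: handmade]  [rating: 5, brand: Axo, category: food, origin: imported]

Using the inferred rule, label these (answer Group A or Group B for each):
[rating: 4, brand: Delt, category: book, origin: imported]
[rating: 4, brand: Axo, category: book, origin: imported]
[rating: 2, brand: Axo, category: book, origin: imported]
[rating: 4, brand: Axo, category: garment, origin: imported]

The simplest hypothesis consistent with all the labels is: brand is Axo AND rating ≤ 4.
[rating: 4, brand: Delt, category: book, origin: imported]: Group B (brand is Delt, rating = 4). [rating: 4, brand: Axo, category: book, origin: imported]: Group A (brand is Axo, rating = 4). [rating: 2, brand: Axo, category: book, origin: imported]: Group A (brand is Axo, rating = 2). [rating: 4, brand: Axo, category: garment, origin: imported]: Group A (brand is Axo, rating = 4).

Group B, Group A, Group A, Group A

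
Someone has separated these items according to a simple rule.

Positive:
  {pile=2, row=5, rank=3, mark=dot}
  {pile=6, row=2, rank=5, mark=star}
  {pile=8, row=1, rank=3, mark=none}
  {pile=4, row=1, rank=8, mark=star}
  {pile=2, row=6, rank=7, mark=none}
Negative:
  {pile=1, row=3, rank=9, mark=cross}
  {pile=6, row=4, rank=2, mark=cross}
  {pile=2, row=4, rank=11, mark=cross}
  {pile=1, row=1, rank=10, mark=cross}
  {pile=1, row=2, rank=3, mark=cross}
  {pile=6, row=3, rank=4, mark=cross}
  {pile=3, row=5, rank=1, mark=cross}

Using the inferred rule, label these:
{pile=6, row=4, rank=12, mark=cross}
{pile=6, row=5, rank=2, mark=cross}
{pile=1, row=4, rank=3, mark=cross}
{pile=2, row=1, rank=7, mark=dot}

The rule appears to be: mark is not cross.
{pile=6, row=4, rank=12, mark=cross} → mark is cross → Negative.
{pile=6, row=5, rank=2, mark=cross} → mark is cross → Negative.
{pile=1, row=4, rank=3, mark=cross} → mark is cross → Negative.
{pile=2, row=1, rank=7, mark=dot} → mark is dot → Positive.

Negative, Negative, Negative, Positive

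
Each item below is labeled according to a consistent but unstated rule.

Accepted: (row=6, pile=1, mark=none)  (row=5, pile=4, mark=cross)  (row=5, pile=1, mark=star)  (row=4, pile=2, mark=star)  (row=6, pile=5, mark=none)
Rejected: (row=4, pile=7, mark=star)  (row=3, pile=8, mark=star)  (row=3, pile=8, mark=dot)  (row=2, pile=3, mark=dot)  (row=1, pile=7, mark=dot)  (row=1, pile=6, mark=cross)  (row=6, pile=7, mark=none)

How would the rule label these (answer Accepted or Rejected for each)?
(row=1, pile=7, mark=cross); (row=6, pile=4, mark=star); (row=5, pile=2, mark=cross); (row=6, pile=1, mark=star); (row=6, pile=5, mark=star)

'Accepted' ⟺ row ≥ 3 AND pile ≤ 5.
(row=1, pile=7, mark=cross) → row = 1, pile = 7 → Rejected.
(row=6, pile=4, mark=star) → row = 6, pile = 4 → Accepted.
(row=5, pile=2, mark=cross) → row = 5, pile = 2 → Accepted.
(row=6, pile=1, mark=star) → row = 6, pile = 1 → Accepted.
(row=6, pile=5, mark=star) → row = 6, pile = 5 → Accepted.

Rejected, Accepted, Accepted, Accepted, Accepted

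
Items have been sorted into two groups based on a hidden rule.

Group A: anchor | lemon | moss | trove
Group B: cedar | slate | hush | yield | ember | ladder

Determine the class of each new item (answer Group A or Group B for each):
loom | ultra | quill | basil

Group A, Group B, Group B, Group B

A rule that fits every label: contains 'o' — true of each 'Group A' example, false of each 'Group B' one.
loom: has 'o' — fits, so Group A. ultra: no 'o' — doesn't match, so Group B. quill: no 'o' — doesn't match, so Group B. basil: no 'o' — doesn't match, so Group B.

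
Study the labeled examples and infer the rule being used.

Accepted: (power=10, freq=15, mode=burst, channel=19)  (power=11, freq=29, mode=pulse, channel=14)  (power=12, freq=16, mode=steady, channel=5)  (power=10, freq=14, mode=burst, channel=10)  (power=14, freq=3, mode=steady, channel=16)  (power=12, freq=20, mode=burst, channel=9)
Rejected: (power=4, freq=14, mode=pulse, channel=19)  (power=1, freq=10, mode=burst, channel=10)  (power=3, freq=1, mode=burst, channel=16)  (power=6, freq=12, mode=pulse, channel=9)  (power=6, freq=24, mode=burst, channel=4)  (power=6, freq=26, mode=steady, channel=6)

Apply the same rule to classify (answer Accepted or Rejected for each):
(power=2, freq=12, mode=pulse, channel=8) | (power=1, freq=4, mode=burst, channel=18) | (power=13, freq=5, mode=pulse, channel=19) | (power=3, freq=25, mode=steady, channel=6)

Rejected, Rejected, Accepted, Rejected

'Accepted' ⟺ power ≥ 10.
Rejected: (power=2, freq=12, mode=pulse, channel=8), since power = 2.
Rejected: (power=1, freq=4, mode=burst, channel=18), since power = 1.
Accepted: (power=13, freq=5, mode=pulse, channel=19), since power = 13.
Rejected: (power=3, freq=25, mode=steady, channel=6), since power = 3.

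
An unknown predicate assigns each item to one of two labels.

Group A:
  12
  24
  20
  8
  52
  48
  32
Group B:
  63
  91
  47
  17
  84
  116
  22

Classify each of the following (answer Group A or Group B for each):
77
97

Group B, Group B

The common property of the 'Group A' items is: multiple of 4 AND at most 52. No 'Group B' item has it.
77: 77 = 4·19 + 1, 77 > 52, does not satisfy this → Group B. 97: 97 = 4·24 + 1, 97 > 52, does not satisfy this → Group B.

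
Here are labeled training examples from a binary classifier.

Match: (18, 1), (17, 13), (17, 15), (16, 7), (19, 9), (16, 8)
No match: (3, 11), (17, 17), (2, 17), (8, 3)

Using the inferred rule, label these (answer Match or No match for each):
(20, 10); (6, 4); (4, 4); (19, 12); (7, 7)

Every 'Match' example satisfies: first > second AND sum ≥ 14. None of the 'No match' examples do.
(20, 10): 20 > 10, 20+10 = 30, meets the rule → Match. (6, 4): 6 > 4, 6+4 = 10, fails this test → No match. (4, 4): 4 = 4, 4+4 = 8, fails this test → No match. (19, 12): 19 > 12, 19+12 = 31, meets the rule → Match. (7, 7): 7 = 7, 7+7 = 14, fails this test → No match.

Match, No match, No match, Match, No match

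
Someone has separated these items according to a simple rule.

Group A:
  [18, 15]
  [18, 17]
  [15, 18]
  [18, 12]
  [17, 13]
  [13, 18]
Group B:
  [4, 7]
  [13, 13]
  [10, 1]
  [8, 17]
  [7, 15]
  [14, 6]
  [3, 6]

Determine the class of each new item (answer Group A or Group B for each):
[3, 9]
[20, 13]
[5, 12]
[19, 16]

Group B, Group A, Group B, Group A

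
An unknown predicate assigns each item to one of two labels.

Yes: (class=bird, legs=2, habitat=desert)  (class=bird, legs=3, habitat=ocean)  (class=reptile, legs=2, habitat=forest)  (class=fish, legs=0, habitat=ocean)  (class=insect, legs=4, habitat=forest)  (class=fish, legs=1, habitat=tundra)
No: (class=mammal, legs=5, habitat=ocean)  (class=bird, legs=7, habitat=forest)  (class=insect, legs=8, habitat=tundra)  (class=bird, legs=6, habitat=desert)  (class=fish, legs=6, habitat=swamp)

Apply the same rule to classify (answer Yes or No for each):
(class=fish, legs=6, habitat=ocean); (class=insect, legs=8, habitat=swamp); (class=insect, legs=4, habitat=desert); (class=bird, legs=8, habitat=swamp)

'Yes' ⟺ legs ≤ 4.
(class=fish, legs=6, habitat=ocean) → legs = 6 → No. (class=insect, legs=8, habitat=swamp) → legs = 8 → No. (class=insect, legs=4, habitat=desert) → legs = 4 → Yes. (class=bird, legs=8, habitat=swamp) → legs = 8 → No.

No, No, Yes, No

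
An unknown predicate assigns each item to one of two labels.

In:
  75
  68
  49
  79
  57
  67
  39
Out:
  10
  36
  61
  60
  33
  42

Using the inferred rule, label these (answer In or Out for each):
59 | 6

In, Out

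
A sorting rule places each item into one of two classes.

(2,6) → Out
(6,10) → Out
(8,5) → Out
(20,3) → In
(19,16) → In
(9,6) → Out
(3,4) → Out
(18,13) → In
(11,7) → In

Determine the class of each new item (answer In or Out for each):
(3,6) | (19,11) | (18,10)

Out, In, In

The rule appears to be: sum ≥ 18.
Out: (3,6), since 3+6 = 9.
In: (19,11), since 19+11 = 30.
In: (18,10), since 18+10 = 28.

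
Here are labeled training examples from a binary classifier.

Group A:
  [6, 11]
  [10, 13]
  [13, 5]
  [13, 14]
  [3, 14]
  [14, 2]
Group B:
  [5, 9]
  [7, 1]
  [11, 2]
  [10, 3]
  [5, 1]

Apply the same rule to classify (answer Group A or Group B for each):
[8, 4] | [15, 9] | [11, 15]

Rule: sum ≥ 16. This holds for each 'Group A' example and fails for each 'Group B' one.

Group B, Group A, Group A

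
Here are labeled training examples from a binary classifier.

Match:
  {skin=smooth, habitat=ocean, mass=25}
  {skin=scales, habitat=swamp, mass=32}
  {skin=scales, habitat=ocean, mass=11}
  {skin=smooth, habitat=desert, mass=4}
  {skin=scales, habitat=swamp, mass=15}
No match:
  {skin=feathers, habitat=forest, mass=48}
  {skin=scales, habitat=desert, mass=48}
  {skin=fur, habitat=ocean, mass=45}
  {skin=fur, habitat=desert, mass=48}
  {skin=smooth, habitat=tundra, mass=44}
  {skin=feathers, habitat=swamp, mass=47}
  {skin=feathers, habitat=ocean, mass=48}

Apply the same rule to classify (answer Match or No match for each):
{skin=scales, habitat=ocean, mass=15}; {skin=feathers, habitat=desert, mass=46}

Match, No match

The simplest hypothesis consistent with all the labels is: mass ≤ 32.
{skin=scales, habitat=ocean, mass=15}: mass = 15 — checks out, so Match.
{skin=feathers, habitat=desert, mass=46}: mass = 46 — does not pass, so No match.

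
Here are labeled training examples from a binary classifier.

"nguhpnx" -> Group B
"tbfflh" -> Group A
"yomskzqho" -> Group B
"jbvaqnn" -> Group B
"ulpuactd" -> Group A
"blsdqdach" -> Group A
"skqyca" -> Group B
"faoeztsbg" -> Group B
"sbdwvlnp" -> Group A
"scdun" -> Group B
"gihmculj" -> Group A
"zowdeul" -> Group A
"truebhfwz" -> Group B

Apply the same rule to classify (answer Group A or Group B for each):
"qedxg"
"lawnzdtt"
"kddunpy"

'Group A' ⟺ contains 'l'.
"qedxg" → no 'l' → Group B.
"lawnzdtt" → has 'l' → Group A.
"kddunpy" → no 'l' → Group B.

Group B, Group A, Group B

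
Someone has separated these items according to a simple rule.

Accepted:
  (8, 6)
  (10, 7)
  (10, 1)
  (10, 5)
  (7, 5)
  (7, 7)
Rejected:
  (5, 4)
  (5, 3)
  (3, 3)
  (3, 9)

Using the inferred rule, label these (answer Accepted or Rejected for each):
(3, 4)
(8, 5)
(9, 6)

Rejected, Accepted, Accepted

'Accepted' ⟺ first ≥ 6.
(3, 4): first 3 — does not satisfy this, so Rejected.
(8, 5): first 8 — matches, so Accepted.
(9, 6): first 9 — matches, so Accepted.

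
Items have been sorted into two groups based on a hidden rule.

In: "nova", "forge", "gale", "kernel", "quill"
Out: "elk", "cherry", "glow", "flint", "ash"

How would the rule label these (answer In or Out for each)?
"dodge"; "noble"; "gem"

A rule that fits every label: has ≥ 2 vowels — true of each 'In' example, false of each 'Out' one.

In, In, Out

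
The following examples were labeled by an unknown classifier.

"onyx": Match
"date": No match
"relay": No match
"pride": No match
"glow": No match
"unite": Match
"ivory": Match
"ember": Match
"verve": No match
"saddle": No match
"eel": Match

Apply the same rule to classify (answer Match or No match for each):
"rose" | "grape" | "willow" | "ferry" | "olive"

No match, No match, No match, No match, Match

Rule: starts with a vowel. This holds for each 'Match' example and fails for each 'No match' one.
"rose" — starts with 'r', hence No match. "grape" — starts with 'g', hence No match. "willow" — starts with 'w', hence No match. "ferry" — starts with 'f', hence No match. "olive" — starts with 'o', hence Match.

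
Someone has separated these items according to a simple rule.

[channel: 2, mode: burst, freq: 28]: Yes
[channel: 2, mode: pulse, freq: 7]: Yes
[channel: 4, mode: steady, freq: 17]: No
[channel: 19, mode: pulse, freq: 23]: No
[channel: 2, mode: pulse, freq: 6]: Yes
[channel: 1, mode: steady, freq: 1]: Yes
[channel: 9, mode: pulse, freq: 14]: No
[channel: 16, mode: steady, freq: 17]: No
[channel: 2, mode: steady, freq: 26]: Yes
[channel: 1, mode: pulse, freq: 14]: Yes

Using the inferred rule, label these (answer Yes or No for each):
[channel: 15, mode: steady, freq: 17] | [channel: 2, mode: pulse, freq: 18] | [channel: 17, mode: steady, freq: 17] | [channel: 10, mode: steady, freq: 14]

No, Yes, No, No

A rule that fits every label: channel ≤ 2 — true of each 'Yes' example, false of each 'No' one.
[channel: 15, mode: steady, freq: 17] → channel = 15 → No. [channel: 2, mode: pulse, freq: 18] → channel = 2 → Yes. [channel: 17, mode: steady, freq: 17] → channel = 17 → No. [channel: 10, mode: steady, freq: 14] → channel = 10 → No.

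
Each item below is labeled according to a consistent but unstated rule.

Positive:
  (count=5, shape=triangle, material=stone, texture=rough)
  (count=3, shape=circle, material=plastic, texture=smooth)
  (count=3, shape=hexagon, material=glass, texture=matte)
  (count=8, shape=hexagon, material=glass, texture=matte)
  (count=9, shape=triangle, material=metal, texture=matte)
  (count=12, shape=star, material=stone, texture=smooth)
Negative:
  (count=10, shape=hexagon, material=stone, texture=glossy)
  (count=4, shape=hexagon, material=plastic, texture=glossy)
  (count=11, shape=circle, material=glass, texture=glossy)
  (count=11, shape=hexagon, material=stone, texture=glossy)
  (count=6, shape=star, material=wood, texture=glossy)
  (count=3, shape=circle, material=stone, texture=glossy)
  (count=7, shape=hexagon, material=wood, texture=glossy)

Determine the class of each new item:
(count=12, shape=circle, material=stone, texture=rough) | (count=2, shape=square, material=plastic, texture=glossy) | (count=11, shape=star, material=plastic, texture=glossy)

Positive, Negative, Negative

The distinguishing property — texture is not glossy — holds for all the 'Positive' cases and none of the 'Negative' cases.
(count=12, shape=circle, material=stone, texture=rough) — texture is rough, hence Positive.
(count=2, shape=square, material=plastic, texture=glossy) — texture is glossy, hence Negative.
(count=11, shape=star, material=plastic, texture=glossy) — texture is glossy, hence Negative.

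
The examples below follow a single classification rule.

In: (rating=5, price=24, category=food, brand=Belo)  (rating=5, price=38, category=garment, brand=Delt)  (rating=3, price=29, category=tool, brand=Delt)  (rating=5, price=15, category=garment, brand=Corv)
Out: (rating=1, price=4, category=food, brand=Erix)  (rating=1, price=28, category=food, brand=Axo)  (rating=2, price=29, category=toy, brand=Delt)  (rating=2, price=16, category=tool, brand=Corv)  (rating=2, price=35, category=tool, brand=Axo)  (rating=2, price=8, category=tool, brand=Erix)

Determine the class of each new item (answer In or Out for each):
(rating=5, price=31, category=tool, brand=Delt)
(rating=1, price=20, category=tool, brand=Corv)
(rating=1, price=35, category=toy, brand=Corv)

The rule appears to be: rating ≥ 3.
(rating=5, price=31, category=tool, brand=Delt) — rating = 5, hence In. (rating=1, price=20, category=tool, brand=Corv) — rating = 1, hence Out. (rating=1, price=35, category=toy, brand=Corv) — rating = 1, hence Out.

In, Out, Out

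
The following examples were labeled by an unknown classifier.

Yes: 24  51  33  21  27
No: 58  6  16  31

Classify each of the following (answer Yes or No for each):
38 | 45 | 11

No, Yes, No

The rule appears to be: multiple of 3 AND at least 16.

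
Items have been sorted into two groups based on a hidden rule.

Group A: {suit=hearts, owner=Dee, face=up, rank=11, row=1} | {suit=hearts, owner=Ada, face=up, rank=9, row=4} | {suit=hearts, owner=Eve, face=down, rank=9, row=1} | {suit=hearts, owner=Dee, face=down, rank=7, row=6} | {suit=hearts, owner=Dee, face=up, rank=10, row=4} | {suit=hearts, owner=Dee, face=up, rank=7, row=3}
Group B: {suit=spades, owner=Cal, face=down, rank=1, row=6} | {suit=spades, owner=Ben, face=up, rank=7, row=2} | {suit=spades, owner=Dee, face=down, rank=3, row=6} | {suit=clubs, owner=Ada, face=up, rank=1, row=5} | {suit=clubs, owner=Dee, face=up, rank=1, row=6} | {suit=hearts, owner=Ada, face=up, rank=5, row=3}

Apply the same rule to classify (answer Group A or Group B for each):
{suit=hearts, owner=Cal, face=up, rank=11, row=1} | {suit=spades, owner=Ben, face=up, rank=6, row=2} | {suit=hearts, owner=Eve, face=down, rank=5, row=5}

One predicate separates the groups cleanly: suit is hearts AND rank ≥ 7.
{suit=hearts, owner=Cal, face=up, rank=11, row=1}: suit is hearts, rank = 11 — fits, so Group A. {suit=spades, owner=Ben, face=up, rank=6, row=2}: suit is spades, rank = 6 — doesn't qualify, so Group B. {suit=hearts, owner=Eve, face=down, rank=5, row=5}: suit is hearts, rank = 5 — doesn't qualify, so Group B.

Group A, Group B, Group B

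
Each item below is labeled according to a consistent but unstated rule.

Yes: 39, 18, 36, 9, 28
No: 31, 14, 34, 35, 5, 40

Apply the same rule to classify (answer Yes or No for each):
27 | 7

'Yes' ⟺ digit sum ≥ 9.

Yes, No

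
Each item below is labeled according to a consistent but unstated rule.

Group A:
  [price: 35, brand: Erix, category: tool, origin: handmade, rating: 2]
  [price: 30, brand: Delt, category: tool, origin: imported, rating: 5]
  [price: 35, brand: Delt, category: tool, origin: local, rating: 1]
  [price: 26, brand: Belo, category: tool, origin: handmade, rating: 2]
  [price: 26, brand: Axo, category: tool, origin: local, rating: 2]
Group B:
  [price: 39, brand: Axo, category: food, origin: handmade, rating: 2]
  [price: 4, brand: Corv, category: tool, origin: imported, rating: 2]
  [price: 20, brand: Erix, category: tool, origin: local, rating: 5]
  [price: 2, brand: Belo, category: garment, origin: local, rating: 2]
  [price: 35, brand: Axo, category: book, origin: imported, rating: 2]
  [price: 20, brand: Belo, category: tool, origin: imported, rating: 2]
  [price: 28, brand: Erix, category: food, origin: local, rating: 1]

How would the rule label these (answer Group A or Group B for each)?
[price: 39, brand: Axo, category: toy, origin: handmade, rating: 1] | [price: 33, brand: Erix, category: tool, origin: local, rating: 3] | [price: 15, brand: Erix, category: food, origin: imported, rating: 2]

Group B, Group A, Group B

The rule appears to be: category is tool AND price ≥ 26.
[price: 39, brand: Axo, category: toy, origin: handmade, rating: 1] — category is toy, price = 39, hence Group B. [price: 33, brand: Erix, category: tool, origin: local, rating: 3] — category is tool, price = 33, hence Group A. [price: 15, brand: Erix, category: food, origin: imported, rating: 2] — category is food, price = 15, hence Group B.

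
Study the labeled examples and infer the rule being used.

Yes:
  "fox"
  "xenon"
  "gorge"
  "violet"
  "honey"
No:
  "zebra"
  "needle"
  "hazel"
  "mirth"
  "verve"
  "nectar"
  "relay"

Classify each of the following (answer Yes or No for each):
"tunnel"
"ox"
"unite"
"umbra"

No, Yes, No, No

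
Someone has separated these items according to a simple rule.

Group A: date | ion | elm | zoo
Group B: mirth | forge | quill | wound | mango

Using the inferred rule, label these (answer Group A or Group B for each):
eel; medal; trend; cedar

Group A, Group B, Group B, Group B

The rule appears to be: length ≤ 4.
eel: Group A (length 3).
medal: Group B (length 5).
trend: Group B (length 5).
cedar: Group B (length 5).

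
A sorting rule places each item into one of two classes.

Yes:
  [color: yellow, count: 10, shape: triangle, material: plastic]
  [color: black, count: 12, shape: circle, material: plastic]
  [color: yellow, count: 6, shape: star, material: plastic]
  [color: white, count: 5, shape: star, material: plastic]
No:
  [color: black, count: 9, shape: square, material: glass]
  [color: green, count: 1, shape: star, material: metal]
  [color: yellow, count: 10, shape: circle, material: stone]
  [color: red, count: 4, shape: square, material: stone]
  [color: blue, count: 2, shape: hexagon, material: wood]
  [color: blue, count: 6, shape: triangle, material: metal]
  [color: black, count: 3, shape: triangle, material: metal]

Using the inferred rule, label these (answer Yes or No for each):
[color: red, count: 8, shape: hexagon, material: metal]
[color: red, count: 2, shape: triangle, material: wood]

Looking at the examples, the only property every 'Yes' case has and every 'No' case lacks is: material is plastic.
[color: red, count: 8, shape: hexagon, material: metal]: material is metal, does not pass → No. [color: red, count: 2, shape: triangle, material: wood]: material is wood, does not pass → No.

No, No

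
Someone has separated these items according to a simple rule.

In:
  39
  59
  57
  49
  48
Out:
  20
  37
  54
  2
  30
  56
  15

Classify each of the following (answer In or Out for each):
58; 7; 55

In, Out, Out

The common property of the 'In' items is: digit sum ≥ 12. No 'Out' item has it.
58: digit sum 5+8 = 13, fits → In. 7: digit sum 7, does not satisfy this → Out. 55: digit sum 5+5 = 10, does not satisfy this → Out.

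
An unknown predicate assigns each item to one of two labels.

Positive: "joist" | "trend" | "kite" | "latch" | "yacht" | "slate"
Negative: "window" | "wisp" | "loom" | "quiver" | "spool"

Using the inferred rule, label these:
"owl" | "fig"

'Positive' ⟺ contains 't'.

Negative, Negative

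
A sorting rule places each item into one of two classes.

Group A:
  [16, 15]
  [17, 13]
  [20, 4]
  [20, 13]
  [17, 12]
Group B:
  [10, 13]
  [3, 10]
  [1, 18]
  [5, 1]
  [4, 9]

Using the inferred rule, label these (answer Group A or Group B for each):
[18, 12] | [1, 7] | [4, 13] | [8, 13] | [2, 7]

Group A, Group B, Group B, Group B, Group B

'Group A' ⟺ sum ≥ 24.
[18, 12] — 18+12 = 30, hence Group A.
[1, 7] — 1+7 = 8, hence Group B.
[4, 13] — 4+13 = 17, hence Group B.
[8, 13] — 8+13 = 21, hence Group B.
[2, 7] — 2+7 = 9, hence Group B.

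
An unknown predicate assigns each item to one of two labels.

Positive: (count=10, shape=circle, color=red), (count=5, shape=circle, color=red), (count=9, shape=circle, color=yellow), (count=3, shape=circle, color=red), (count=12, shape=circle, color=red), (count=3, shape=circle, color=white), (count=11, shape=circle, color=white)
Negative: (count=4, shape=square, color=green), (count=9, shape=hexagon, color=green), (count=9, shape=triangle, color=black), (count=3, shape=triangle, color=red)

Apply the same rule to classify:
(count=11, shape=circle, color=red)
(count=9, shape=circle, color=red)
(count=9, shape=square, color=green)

All 'Positive' examples share one property — shape is circle — and every 'Negative' example lacks it.
(count=11, shape=circle, color=red) — shape is circle, hence Positive. (count=9, shape=circle, color=red) — shape is circle, hence Positive. (count=9, shape=square, color=green) — shape is square, hence Negative.

Positive, Positive, Negative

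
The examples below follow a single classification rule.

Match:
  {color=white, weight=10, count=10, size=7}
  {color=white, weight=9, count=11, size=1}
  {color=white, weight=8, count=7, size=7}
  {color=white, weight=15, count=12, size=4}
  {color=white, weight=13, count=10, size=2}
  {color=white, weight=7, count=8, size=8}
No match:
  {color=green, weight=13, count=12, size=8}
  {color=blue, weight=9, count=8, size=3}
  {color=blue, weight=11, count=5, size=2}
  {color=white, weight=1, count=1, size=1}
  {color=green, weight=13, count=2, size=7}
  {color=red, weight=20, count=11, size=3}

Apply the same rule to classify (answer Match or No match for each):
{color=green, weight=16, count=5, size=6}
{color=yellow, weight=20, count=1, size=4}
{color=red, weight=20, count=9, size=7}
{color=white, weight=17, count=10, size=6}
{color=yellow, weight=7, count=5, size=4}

The simplest hypothesis consistent with all the labels is: color is white AND count ≥ 2.
{color=green, weight=16, count=5, size=6} → color is green, count = 5 → No match. {color=yellow, weight=20, count=1, size=4} → color is yellow, count = 1 → No match. {color=red, weight=20, count=9, size=7} → color is red, count = 9 → No match. {color=white, weight=17, count=10, size=6} → color is white, count = 10 → Match. {color=yellow, weight=7, count=5, size=4} → color is yellow, count = 5 → No match.

No match, No match, No match, Match, No match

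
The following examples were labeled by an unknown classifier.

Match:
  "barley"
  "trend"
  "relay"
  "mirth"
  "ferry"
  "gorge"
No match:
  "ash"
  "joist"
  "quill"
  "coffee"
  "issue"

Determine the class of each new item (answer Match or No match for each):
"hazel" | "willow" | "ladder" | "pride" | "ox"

The common property of the 'Match' items is: contains 'r'. No 'No match' item has it.
"hazel" → no 'r' → No match. "willow" → no 'r' → No match. "ladder" → has 'r' → Match. "pride" → has 'r' → Match. "ox" → no 'r' → No match.

No match, No match, Match, Match, No match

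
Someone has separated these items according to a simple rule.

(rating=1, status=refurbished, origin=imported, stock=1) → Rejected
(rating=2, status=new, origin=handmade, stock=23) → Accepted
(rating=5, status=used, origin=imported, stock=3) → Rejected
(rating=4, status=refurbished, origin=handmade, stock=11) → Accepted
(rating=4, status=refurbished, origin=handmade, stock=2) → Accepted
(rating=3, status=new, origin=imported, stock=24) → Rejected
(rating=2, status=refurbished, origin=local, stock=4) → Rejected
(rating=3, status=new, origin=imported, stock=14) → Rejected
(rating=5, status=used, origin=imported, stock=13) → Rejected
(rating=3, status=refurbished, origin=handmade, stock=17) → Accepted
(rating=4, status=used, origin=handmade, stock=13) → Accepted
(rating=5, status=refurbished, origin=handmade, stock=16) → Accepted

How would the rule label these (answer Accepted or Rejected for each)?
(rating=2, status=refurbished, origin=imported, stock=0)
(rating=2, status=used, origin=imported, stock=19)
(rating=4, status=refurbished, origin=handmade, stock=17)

Rejected, Rejected, Accepted

Rule: origin is handmade. This holds for each 'Accepted' example and fails for each 'Rejected' one.
(rating=2, status=refurbished, origin=imported, stock=0) → origin is imported → Rejected.
(rating=2, status=used, origin=imported, stock=19) → origin is imported → Rejected.
(rating=4, status=refurbished, origin=handmade, stock=17) → origin is handmade → Accepted.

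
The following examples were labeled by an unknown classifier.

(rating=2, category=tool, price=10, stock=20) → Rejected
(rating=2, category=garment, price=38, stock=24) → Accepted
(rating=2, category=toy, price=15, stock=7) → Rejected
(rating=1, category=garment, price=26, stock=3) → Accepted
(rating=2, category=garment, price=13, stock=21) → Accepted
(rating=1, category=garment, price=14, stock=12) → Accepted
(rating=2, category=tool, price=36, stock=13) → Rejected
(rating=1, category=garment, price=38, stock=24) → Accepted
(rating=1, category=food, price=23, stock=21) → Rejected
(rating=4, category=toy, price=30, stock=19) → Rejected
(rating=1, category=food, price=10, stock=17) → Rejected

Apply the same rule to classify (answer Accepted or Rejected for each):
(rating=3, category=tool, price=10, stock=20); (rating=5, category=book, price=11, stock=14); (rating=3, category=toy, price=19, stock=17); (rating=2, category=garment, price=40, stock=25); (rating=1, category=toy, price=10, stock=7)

The distinguishing property — category is garment — holds for all the 'Accepted' cases and none of the 'Rejected' cases.
(rating=3, category=tool, price=10, stock=20): category is tool — does not satisfy this, so Rejected.
(rating=5, category=book, price=11, stock=14): category is book — does not satisfy this, so Rejected.
(rating=3, category=toy, price=19, stock=17): category is toy — does not satisfy this, so Rejected.
(rating=2, category=garment, price=40, stock=25): category is garment — satisfies this, so Accepted.
(rating=1, category=toy, price=10, stock=7): category is toy — does not satisfy this, so Rejected.

Rejected, Rejected, Rejected, Accepted, Rejected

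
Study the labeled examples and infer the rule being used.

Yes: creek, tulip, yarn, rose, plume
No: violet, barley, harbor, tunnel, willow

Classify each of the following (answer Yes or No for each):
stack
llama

Yes, Yes

The rule appears to be: length ≤ 5.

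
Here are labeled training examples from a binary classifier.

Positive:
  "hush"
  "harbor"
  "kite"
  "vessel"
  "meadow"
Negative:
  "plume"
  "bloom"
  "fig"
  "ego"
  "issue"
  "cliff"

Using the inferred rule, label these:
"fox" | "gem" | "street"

The distinguishing property — even length — holds for all the 'Positive' cases and none of the 'Negative' cases.
Negative: "fox", since length 3.
Negative: "gem", since length 3.
Positive: "street", since length 6.

Negative, Negative, Positive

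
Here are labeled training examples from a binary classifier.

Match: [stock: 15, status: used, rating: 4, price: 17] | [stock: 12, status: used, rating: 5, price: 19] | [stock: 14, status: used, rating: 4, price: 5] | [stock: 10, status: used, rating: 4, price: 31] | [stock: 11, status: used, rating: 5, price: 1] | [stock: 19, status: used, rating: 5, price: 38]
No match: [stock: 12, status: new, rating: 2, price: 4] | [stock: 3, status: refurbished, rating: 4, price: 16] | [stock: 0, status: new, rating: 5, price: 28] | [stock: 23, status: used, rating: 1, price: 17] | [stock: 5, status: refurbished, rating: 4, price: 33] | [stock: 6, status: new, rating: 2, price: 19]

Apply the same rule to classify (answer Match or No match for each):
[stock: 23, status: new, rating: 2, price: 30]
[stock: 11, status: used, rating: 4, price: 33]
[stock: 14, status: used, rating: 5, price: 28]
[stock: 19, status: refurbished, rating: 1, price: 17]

Rule: status is used AND rating ≥ 2. This holds for each 'Match' example and fails for each 'No match' one.
[stock: 23, status: new, rating: 2, price: 30] — status is new, rating = 2, hence No match. [stock: 11, status: used, rating: 4, price: 33] — status is used, rating = 4, hence Match. [stock: 14, status: used, rating: 5, price: 28] — status is used, rating = 5, hence Match. [stock: 19, status: refurbished, rating: 1, price: 17] — status is refurbished, rating = 1, hence No match.

No match, Match, Match, No match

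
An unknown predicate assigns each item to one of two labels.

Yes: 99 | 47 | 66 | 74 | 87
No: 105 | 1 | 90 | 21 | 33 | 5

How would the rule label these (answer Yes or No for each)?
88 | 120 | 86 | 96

All 'Yes' examples share one property — digit sum ≥ 10 — and every 'No' example lacks it.
88: digit sum 8+8 = 16 — matches, so Yes. 120: digit sum 1+2+0 = 3 — fails the rule, so No. 86: digit sum 8+6 = 14 — matches, so Yes. 96: digit sum 9+6 = 15 — matches, so Yes.

Yes, No, Yes, Yes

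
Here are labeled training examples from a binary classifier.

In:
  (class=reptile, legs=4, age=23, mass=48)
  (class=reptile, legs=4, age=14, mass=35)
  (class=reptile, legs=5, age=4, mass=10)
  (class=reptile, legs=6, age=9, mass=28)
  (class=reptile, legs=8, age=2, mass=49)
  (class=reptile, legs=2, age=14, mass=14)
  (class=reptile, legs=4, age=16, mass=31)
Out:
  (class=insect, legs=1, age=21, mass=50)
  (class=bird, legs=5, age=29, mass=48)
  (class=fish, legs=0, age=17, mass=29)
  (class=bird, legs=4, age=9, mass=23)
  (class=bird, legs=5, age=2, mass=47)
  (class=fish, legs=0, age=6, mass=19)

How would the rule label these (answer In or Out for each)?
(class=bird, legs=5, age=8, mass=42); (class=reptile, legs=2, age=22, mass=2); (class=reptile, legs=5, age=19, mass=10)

Out, In, In

The distinguishing property — class is reptile — holds for all the 'In' cases and none of the 'Out' cases.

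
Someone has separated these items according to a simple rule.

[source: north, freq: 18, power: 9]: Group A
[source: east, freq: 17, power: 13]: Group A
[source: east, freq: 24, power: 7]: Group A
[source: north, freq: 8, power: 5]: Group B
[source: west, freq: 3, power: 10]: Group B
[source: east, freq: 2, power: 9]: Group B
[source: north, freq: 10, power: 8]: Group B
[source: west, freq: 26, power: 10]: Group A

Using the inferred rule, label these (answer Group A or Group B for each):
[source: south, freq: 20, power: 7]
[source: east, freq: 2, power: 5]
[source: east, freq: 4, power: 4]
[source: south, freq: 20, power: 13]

All 'Group A' examples share one property — freq ≥ 17 — and every 'Group B' example lacks it.

Group A, Group B, Group B, Group A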